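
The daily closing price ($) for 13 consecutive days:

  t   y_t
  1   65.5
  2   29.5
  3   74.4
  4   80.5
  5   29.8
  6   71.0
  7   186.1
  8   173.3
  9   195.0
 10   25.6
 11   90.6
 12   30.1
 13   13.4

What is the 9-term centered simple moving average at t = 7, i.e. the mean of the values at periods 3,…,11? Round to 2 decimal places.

Sum of periods 3–11: 74.4 + 80.5 + 29.8 + 71.0 + 186.1 + 173.3 + 195.0 + 25.6 + 90.6 = 926.3
Divide by 9: 926.3 / 9 = 102.92

102.92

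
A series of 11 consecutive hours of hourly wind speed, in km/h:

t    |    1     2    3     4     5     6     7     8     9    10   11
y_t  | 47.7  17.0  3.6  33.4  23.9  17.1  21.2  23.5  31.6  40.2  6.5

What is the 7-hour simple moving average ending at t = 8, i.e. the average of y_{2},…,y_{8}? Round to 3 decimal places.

Sum of periods 2–8: 17.0 + 3.6 + 33.4 + 23.9 + 17.1 + 21.2 + 23.5 = 139.7
Divide by 7: 139.7 / 7 = 19.957

19.957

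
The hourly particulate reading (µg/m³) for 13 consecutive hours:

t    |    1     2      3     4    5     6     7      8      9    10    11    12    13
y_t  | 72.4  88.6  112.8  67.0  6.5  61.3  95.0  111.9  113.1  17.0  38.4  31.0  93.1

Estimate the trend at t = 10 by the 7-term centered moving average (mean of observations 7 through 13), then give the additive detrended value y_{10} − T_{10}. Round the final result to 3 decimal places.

Trend T_10 = (95.0 + 111.9 + 113.1 + 17.0 + 38.4 + 31.0 + 93.1) / 7 = 499.5/7 = 71.35714
Detrended value: 17.0 − 71.35714 = -54.357

-54.357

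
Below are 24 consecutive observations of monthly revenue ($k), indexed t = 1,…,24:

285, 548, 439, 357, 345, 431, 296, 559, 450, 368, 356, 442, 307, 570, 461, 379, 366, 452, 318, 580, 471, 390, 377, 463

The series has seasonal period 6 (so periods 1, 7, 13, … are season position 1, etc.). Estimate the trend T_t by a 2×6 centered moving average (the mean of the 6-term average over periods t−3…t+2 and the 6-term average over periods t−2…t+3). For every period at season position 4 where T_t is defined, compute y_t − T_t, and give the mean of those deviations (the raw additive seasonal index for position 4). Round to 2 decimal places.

Season position 4 occurs at t = 4, 10, 16 (where T_t is defined).
t=4: T_4 = 401.7500; y_4 − T_4 = 357 − 401.7500 = -44.7500
t=10: T_10 = 412.7500; y_10 − T_10 = 368 − 412.7500 = -44.7500
t=16: T_16 = 423.4167; y_16 − T_16 = 379 − 423.4167 = -44.4167
Mean deviation: (-44.7500 + -44.7500 + -44.4167) / 3 = -44.64

-44.64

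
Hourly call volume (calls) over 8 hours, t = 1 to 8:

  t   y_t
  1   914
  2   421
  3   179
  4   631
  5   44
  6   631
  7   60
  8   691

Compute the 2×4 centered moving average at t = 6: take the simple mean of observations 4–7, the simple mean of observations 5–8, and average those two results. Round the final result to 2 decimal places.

Sum over 4–7: 631 + 44 + 631 + 60 = 1366
Sum over 5–8: 44 + 631 + 60 + 691 = 1426
CMA at t=6 = (1366 + 1426) / (2·4) = 2792 / 8 = 349.00

349.00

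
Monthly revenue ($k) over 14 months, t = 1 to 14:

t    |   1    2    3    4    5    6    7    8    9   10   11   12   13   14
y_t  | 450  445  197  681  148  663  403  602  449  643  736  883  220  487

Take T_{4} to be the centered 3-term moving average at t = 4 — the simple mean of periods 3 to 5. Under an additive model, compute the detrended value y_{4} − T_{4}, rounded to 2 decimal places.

Trend T_4 = (197 + 681 + 148) / 3 = 1026/3 = 342.0000
Detrended value: 681 − 342.0000 = 339.00

339.00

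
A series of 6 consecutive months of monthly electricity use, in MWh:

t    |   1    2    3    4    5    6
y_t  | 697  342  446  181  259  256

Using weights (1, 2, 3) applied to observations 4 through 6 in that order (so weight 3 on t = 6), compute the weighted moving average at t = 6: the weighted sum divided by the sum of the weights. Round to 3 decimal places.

244.500

Weighted sum: 1·181 + 2·259 + 3·256 = 181 + 518 + 768 = 1467
Weight total: 1 + 2 + 3 = 6
WMA = 1467 / 6 = 244.500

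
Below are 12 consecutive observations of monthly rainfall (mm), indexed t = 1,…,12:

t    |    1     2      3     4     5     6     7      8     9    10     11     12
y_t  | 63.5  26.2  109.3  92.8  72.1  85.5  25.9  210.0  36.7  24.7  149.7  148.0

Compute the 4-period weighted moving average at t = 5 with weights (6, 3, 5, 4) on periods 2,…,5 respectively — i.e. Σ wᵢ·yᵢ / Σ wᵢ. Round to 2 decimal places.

Weighted sum: 6·26.2 + 3·109.3 + 5·92.8 + 4·72.1 = 157.2 + 327.9 + 464.0 + 288.4 = 1237.5
Weight total: 6 + 3 + 5 + 4 = 18
WMA = 1237.5 / 18 = 68.75

68.75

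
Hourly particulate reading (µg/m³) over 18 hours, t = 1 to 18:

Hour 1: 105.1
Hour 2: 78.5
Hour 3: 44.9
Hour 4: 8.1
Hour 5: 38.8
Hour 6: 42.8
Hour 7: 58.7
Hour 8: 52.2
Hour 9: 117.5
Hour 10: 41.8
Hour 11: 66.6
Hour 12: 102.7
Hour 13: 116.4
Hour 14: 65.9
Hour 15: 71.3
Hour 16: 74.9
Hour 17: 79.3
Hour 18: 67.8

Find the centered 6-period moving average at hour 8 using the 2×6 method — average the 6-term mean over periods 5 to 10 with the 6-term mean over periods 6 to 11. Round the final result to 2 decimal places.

Sum over 5–10: 38.8 + 42.8 + 58.7 + 52.2 + 117.5 + 41.8 = 351.8
Sum over 6–11: 42.8 + 58.7 + 52.2 + 117.5 + 41.8 + 66.6 = 379.6
CMA at t=8 = (351.8 + 379.6) / (2·6) = 731.4 / 12 = 60.95

60.95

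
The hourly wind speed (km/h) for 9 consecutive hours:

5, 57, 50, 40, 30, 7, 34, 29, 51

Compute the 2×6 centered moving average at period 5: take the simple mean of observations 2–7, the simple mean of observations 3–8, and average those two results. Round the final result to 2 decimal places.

34.00

Sum over 2–7: 57 + 50 + 40 + 30 + 7 + 34 = 218
Sum over 3–8: 50 + 40 + 30 + 7 + 34 + 29 = 190
CMA at t=5 = (218 + 190) / (2·6) = 408 / 12 = 34.00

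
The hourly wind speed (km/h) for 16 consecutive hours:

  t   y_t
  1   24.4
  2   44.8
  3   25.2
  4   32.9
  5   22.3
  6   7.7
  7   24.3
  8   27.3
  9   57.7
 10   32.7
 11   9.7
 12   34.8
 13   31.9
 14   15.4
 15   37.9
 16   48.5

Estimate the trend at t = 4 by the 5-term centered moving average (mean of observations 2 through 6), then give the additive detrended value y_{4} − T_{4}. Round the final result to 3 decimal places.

Trend T_4 = (44.8 + 25.2 + 32.9 + 22.3 + 7.7) / 5 = 132.9/5 = 26.58000
Detrended value: 32.9 − 26.58000 = 6.320

6.320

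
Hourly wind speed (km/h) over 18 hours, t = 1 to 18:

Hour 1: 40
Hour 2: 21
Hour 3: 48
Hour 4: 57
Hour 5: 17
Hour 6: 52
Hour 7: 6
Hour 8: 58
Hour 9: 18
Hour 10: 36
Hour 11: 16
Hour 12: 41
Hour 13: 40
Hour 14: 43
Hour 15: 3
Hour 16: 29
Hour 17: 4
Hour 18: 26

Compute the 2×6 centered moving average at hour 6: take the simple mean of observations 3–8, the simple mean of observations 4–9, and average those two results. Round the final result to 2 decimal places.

Sum over 3–8: 48 + 57 + 17 + 52 + 6 + 58 = 238
Sum over 4–9: 57 + 17 + 52 + 6 + 58 + 18 = 208
CMA at t=6 = (238 + 208) / (2·6) = 446 / 12 = 37.17

37.17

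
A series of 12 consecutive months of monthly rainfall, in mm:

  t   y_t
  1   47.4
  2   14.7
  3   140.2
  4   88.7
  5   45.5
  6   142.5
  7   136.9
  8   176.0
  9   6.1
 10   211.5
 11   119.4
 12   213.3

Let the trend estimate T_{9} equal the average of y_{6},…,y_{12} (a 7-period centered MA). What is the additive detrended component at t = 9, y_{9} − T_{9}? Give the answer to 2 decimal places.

-137.57

Trend T_9 = (142.5 + 136.9 + 176.0 + 6.1 + 211.5 + 119.4 + 213.3) / 7 = 1005.7/7 = 143.6714
Detrended value: 6.1 − 143.6714 = -137.57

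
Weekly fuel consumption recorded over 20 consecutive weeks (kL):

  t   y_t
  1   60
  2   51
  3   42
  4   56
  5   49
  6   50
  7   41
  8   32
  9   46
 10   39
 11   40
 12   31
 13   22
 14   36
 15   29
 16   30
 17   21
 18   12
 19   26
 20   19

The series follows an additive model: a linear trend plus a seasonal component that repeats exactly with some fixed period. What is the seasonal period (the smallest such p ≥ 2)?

First differences y_{t+1} − y_t: -9, -9, 14, -7, 1, -9, -9, 14, -7, 1, -9, -9, …
The difference pattern repeats every 5 terms and not for any smaller step, so p = 5.

5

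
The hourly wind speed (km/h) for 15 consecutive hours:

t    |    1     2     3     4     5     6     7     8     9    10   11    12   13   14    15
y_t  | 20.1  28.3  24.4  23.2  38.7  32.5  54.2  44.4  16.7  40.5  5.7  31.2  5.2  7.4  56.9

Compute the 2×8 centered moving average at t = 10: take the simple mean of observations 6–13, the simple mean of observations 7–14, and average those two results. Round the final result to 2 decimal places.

Sum over 6–13: 32.5 + 54.2 + 44.4 + 16.7 + 40.5 + 5.7 + 31.2 + 5.2 = 230.4
Sum over 7–14: 54.2 + 44.4 + 16.7 + 40.5 + 5.7 + 31.2 + 5.2 + 7.4 = 205.3
CMA at t=10 = (230.4 + 205.3) / (2·8) = 435.7 / 16 = 27.23

27.23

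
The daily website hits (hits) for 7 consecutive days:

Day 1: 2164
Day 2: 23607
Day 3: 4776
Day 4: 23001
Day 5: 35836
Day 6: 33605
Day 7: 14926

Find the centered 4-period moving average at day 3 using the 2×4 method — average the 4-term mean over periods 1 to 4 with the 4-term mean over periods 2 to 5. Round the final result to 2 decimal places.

17596.00

Sum over 1–4: 2164 + 23607 + 4776 + 23001 = 53548
Sum over 2–5: 23607 + 4776 + 23001 + 35836 = 87220
CMA at t=3 = (53548 + 87220) / (2·4) = 140768 / 8 = 17596.00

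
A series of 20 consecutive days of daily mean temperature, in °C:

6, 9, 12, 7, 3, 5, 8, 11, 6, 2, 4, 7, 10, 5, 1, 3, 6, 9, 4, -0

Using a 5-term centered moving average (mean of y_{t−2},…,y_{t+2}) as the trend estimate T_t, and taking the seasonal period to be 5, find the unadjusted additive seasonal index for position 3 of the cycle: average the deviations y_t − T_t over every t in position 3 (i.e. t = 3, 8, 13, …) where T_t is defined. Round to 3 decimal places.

4.600

Season position 3 occurs at t = 3, 8, 13, 18 (where T_t is defined).
t=3: T_3 = 7.40000; y_3 − T_3 = 12 − 7.40000 = 4.60000
t=8: T_8 = 6.40000; y_8 − T_8 = 11 − 6.40000 = 4.60000
t=13: T_13 = 5.40000; y_13 − T_13 = 10 − 5.40000 = 4.60000
t=18: T_18 = 4.40000; y_18 − T_18 = 9 − 4.40000 = 4.60000
Mean deviation: (4.60000 + 4.60000 + 4.60000 + 4.60000) / 4 = 4.600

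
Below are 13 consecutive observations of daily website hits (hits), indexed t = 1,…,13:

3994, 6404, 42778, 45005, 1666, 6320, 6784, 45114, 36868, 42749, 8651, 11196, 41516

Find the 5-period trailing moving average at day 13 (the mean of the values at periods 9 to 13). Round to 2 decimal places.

Sum of periods 9–13: 36868 + 42749 + 8651 + 11196 + 41516 = 140980
Divide by 5: 140980 / 5 = 28196.00

28196.00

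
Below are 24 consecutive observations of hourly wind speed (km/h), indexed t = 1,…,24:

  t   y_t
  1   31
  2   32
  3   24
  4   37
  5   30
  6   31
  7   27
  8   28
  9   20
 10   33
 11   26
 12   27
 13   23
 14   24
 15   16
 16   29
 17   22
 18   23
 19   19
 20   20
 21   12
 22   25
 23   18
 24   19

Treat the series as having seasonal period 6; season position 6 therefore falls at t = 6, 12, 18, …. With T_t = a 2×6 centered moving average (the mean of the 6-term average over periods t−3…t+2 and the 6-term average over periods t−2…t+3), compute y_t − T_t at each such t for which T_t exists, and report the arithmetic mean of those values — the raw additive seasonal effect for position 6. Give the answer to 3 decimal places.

1.833

Season position 6 occurs at t = 6, 12, 18 (where T_t is defined).
t=6: T_6 = 29.16667; y_6 − T_6 = 31 − 29.16667 = 1.83333
t=12: T_12 = 25.16667; y_12 − T_12 = 27 − 25.16667 = 1.83333
t=18: T_18 = 21.16667; y_18 − T_18 = 23 − 21.16667 = 1.83333
Mean deviation: (1.83333 + 1.83333 + 1.83333) / 3 = 1.833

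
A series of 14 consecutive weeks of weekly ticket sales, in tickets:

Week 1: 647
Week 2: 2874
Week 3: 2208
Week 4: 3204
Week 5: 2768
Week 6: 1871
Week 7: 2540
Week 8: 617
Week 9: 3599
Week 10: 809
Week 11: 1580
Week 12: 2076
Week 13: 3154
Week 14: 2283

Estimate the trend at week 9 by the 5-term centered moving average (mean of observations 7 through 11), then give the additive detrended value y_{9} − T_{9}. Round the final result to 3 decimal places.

1770.000

Trend T_9 = (2540 + 617 + 3599 + 809 + 1580) / 5 = 9145/5 = 1829.00000
Detrended value: 3599 − 1829.00000 = 1770.000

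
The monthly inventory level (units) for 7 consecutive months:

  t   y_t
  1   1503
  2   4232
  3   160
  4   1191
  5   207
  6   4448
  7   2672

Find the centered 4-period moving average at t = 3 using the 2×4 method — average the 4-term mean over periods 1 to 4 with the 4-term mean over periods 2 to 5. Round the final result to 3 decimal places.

1609.500

Sum over 1–4: 1503 + 4232 + 160 + 1191 = 7086
Sum over 2–5: 4232 + 160 + 1191 + 207 = 5790
CMA at t=3 = (7086 + 5790) / (2·4) = 12876 / 8 = 1609.500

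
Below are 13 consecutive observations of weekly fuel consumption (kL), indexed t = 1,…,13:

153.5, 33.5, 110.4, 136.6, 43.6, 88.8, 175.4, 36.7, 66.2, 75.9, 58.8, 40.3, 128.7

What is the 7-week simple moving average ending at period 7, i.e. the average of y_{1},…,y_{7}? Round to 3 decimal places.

Sum of periods 1–7: 153.5 + 33.5 + 110.4 + 136.6 + 43.6 + 88.8 + 175.4 = 741.8
Divide by 7: 741.8 / 7 = 105.971

105.971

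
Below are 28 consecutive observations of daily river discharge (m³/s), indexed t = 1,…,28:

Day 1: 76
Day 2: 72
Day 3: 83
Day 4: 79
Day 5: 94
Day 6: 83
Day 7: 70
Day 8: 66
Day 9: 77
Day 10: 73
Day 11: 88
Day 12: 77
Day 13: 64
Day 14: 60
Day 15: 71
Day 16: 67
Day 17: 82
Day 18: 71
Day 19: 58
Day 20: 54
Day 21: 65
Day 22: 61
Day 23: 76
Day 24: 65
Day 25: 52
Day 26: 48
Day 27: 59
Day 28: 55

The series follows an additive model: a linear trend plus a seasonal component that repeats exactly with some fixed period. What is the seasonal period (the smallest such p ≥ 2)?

First differences y_{t+1} − y_t: -4, 11, -4, 15, -11, -13, -4, 11, -4, 15, -11, -13, -4, 11, …
The difference pattern repeats every 6 terms and not for any smaller step, so p = 6.

6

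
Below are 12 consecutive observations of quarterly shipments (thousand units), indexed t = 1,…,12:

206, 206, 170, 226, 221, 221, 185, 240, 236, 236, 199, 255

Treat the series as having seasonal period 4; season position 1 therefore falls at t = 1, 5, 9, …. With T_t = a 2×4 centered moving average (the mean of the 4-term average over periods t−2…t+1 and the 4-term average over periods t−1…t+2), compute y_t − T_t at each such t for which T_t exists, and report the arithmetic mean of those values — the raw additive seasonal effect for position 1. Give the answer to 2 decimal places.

Season position 1 occurs at t = 5, 9 (where T_t is defined).
t=5: T_5 = 211.3750; y_5 − T_5 = 221 − 211.3750 = 9.6250
t=9: T_9 = 226.0000; y_9 − T_9 = 236 − 226.0000 = 10.0000
Mean deviation: (9.6250 + 10.0000) / 2 = 9.81

9.81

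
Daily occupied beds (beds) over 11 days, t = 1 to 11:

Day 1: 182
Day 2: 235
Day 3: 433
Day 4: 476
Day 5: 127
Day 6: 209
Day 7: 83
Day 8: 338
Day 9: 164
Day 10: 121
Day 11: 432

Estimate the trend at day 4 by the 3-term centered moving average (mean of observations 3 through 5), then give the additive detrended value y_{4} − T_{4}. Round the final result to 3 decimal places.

Trend T_4 = (433 + 476 + 127) / 3 = 1036/3 = 345.33333
Detrended value: 476 − 345.33333 = 130.667

130.667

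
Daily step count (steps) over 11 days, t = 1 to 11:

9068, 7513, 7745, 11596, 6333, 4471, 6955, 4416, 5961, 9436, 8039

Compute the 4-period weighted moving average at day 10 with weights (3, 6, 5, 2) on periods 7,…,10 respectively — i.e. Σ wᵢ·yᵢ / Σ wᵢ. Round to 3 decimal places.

Weighted sum: 3·6955 + 6·4416 + 5·5961 + 2·9436 = 20865 + 26496 + 29805 + 18872 = 96038
Weight total: 3 + 6 + 5 + 2 = 16
WMA = 96038 / 16 = 6002.375

6002.375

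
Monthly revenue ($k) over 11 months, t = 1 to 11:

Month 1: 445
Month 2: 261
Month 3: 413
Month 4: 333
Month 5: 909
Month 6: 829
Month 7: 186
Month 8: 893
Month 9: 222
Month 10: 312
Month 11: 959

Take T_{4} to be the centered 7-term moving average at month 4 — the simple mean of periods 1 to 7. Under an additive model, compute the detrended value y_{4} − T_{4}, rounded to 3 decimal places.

Trend T_4 = (445 + 261 + 413 + 333 + 909 + 829 + 186) / 7 = 3376/7 = 482.28571
Detrended value: 333 − 482.28571 = -149.286

-149.286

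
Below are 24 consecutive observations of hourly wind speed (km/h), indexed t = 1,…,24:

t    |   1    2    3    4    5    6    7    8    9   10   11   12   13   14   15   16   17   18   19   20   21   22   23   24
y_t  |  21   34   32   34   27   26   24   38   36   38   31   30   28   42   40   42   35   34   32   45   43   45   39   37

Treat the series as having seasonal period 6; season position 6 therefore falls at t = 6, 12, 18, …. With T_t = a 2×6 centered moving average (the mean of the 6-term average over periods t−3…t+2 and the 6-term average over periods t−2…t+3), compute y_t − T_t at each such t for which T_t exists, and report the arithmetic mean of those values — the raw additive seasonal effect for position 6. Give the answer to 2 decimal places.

Season position 6 occurs at t = 6, 12, 18 (where T_t is defined).
t=6: T_6 = 30.5000; y_6 − T_6 = 26 − 30.5000 = -4.5000
t=12: T_12 = 34.5000; y_12 − T_12 = 30 − 34.5000 = -4.5000
t=18: T_18 = 38.2500; y_18 − T_18 = 34 − 38.2500 = -4.2500
Mean deviation: (-4.5000 + -4.5000 + -4.2500) / 3 = -4.42

-4.42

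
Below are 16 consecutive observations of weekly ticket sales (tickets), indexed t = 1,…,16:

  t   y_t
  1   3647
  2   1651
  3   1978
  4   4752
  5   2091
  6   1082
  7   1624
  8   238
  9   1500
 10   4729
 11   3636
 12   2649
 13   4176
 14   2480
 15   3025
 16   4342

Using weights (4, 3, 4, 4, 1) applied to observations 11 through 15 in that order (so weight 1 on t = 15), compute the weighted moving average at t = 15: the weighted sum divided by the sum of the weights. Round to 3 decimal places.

3258.750

Weighted sum: 4·3636 + 3·2649 + 4·4176 + 4·2480 + 1·3025 = 14544 + 7947 + 16704 + 9920 + 3025 = 52140
Weight total: 4 + 3 + 4 + 4 + 1 = 16
WMA = 52140 / 16 = 3258.750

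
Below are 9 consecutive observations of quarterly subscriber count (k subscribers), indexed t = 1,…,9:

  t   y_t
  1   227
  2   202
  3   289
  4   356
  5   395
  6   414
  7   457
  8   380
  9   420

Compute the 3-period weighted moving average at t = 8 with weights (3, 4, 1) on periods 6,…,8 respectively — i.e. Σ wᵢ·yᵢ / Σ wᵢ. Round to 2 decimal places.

Weighted sum: 3·414 + 4·457 + 1·380 = 1242 + 1828 + 380 = 3450
Weight total: 3 + 4 + 1 = 8
WMA = 3450 / 8 = 431.25

431.25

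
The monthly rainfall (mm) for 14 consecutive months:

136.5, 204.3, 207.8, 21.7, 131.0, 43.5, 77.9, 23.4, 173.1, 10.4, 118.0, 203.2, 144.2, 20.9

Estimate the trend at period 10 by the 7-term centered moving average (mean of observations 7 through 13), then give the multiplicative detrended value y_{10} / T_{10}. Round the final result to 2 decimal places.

0.10

Trend T_10 = (77.9 + 23.4 + 173.1 + 10.4 + 118.0 + 203.2 + 144.2) / 7 = 750.2/7 = 107.1714
Ratio to trend: 10.4 / 107.1714 = 0.10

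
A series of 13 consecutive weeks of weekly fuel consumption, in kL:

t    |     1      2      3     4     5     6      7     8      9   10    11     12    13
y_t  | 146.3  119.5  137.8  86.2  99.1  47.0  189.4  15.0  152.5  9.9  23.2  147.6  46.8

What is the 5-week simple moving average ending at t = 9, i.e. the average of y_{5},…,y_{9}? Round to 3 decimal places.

100.600

Sum of periods 5–9: 99.1 + 47.0 + 189.4 + 15.0 + 152.5 = 503.0
Divide by 5: 503.0 / 5 = 100.600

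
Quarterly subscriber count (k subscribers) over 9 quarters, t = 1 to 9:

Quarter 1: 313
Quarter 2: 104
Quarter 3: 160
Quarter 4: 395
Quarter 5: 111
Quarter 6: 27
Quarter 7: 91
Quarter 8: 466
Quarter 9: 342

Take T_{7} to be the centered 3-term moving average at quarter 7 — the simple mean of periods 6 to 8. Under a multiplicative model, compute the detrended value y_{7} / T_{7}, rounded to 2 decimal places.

Trend T_7 = (27 + 91 + 466) / 3 = 584/3 = 194.6667
Ratio to trend: 91 / 194.6667 = 0.47

0.47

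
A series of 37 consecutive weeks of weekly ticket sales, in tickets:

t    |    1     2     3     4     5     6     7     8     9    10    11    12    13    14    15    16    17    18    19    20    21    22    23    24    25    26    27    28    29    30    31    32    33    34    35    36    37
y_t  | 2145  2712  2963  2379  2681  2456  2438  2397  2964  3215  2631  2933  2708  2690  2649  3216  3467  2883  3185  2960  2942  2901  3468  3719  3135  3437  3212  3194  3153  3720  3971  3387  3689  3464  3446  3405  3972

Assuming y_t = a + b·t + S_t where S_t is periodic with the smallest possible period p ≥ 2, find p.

First differences y_{t+1} − y_t: 567, 251, -584, 302, -225, -18, -41, 567, 251, -584, 302, -225, -18, -41, 567, 251, …
The difference pattern repeats every 7 terms and not for any smaller step, so p = 7.

7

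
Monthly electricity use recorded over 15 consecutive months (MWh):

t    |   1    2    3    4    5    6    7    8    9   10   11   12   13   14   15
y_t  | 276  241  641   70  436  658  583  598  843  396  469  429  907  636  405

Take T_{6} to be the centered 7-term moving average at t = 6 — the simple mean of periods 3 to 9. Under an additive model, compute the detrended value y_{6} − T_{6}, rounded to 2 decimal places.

111.00

Trend T_6 = (641 + 70 + 436 + 658 + 583 + 598 + 843) / 7 = 3829/7 = 547.0000
Detrended value: 658 − 547.0000 = 111.00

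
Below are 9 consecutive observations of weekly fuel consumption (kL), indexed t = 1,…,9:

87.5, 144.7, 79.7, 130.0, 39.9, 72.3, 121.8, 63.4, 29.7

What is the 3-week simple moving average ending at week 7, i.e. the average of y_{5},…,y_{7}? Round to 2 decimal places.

Sum of periods 5–7: 39.9 + 72.3 + 121.8 = 234.0
Divide by 3: 234.0 / 3 = 78.00

78.00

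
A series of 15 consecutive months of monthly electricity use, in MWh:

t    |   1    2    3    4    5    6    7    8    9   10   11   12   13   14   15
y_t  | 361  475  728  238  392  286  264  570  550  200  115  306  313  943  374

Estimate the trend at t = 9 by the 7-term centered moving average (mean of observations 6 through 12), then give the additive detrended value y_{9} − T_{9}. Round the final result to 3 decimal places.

Trend T_9 = (286 + 264 + 570 + 550 + 200 + 115 + 306) / 7 = 2291/7 = 327.28571
Detrended value: 550 − 327.28571 = 222.714

222.714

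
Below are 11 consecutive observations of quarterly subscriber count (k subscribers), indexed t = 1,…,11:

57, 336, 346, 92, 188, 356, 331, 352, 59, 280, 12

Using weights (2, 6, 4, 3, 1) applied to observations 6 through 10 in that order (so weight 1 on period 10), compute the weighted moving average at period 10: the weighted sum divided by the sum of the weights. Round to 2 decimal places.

285.19

Weighted sum: 2·356 + 6·331 + 4·352 + 3·59 + 1·280 = 712 + 1986 + 1408 + 177 + 280 = 4563
Weight total: 2 + 6 + 4 + 3 + 1 = 16
WMA = 4563 / 16 = 285.19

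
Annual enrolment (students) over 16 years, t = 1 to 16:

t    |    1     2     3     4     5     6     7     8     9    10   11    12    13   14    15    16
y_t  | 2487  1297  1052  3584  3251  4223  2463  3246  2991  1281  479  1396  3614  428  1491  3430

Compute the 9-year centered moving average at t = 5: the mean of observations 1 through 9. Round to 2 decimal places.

Sum of periods 1–9: 2487 + 1297 + 1052 + 3584 + 3251 + 4223 + 2463 + 3246 + 2991 = 24594
Divide by 9: 24594 / 9 = 2732.67

2732.67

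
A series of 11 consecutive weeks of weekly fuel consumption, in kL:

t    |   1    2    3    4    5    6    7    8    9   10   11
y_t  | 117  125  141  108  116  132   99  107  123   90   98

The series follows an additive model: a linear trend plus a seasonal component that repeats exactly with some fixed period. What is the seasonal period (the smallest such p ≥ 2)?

3

First differences y_{t+1} − y_t: 8, 16, -33, 8, 16, -33, 8, 16, …
The difference pattern repeats every 3 terms and not for any smaller step, so p = 3.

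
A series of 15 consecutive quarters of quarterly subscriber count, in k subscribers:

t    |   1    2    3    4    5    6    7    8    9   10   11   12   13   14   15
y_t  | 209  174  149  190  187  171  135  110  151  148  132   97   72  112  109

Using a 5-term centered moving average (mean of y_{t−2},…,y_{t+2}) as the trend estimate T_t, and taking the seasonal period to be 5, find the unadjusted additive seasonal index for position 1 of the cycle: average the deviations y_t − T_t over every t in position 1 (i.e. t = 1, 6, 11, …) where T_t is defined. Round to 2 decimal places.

12.20

Season position 1 occurs at t = 6, 11 (where T_t is defined).
t=6: T_6 = 158.6000; y_6 − T_6 = 171 − 158.6000 = 12.4000
t=11: T_11 = 120.0000; y_11 − T_11 = 132 − 120.0000 = 12.0000
Mean deviation: (12.4000 + 12.0000) / 2 = 12.20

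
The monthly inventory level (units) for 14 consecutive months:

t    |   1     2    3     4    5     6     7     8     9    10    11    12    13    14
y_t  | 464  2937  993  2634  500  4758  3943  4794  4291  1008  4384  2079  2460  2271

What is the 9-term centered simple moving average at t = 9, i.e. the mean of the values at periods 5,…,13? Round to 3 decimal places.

3135.222

Sum of periods 5–13: 500 + 4758 + 3943 + 4794 + 4291 + 1008 + 4384 + 2079 + 2460 = 28217
Divide by 9: 28217 / 9 = 3135.222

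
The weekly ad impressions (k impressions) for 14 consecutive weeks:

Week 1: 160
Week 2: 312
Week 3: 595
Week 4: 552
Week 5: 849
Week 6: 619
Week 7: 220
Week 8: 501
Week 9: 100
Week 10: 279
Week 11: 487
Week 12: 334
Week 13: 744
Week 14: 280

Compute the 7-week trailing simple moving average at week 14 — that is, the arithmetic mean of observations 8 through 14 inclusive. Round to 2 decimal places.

389.29

Sum of periods 8–14: 501 + 100 + 279 + 487 + 334 + 744 + 280 = 2725
Divide by 7: 2725 / 7 = 389.29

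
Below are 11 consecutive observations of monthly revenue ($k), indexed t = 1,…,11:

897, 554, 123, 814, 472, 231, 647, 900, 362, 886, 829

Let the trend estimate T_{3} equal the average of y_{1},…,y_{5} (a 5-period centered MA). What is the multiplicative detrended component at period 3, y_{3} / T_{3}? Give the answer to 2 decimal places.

0.22

Trend T_3 = (897 + 554 + 123 + 814 + 472) / 5 = 2860/5 = 572.0000
Ratio to trend: 123 / 572.0000 = 0.22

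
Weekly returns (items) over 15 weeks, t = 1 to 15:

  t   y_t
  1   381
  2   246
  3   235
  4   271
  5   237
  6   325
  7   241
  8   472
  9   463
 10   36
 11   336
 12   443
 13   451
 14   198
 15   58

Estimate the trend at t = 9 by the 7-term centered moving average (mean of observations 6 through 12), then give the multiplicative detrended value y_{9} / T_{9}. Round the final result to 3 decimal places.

1.399

Trend T_9 = (325 + 241 + 472 + 463 + 36 + 336 + 443) / 7 = 2316/7 = 330.85714
Ratio to trend: 463 / 330.85714 = 1.399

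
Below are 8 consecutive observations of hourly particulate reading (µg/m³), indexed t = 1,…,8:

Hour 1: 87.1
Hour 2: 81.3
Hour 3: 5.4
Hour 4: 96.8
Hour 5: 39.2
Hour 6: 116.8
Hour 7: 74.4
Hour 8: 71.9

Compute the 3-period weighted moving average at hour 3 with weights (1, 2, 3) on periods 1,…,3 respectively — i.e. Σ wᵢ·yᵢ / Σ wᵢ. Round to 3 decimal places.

Weighted sum: 1·87.1 + 2·81.3 + 3·5.4 = 87.1 + 162.6 + 16.2 = 265.9
Weight total: 1 + 2 + 3 = 6
WMA = 265.9 / 6 = 44.317

44.317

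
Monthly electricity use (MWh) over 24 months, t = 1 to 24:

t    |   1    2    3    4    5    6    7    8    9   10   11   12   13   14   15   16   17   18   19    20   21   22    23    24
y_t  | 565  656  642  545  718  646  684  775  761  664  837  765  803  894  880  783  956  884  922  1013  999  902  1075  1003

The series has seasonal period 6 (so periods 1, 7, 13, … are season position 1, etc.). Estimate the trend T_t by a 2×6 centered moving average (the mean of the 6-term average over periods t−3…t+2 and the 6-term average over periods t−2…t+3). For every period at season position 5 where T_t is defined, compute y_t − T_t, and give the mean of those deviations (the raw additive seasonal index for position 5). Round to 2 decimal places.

Season position 5 occurs at t = 5, 11, 17 (where T_t is defined).
t=5: T_5 = 658.4167; y_5 − T_5 = 718 − 658.4167 = 59.5833
t=11: T_11 = 777.4167; y_11 − T_11 = 837 − 777.4167 = 59.5833
t=17: T_17 = 896.4167; y_17 − T_17 = 956 − 896.4167 = 59.5833
Mean deviation: (59.5833 + 59.5833 + 59.5833) / 3 = 59.58

59.58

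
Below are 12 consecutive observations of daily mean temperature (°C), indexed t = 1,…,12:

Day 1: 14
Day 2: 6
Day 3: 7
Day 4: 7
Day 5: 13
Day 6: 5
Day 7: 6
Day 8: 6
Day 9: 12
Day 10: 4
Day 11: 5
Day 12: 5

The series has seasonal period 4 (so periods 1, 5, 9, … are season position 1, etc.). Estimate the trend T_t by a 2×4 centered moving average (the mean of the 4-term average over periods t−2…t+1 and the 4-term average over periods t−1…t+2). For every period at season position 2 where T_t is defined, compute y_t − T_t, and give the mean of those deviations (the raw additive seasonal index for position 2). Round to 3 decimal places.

-2.625

Season position 2 occurs at t = 6, 10 (where T_t is defined).
t=6: T_6 = 7.62500; y_6 − T_6 = 5 − 7.62500 = -2.62500
t=10: T_10 = 6.62500; y_10 − T_10 = 4 − 6.62500 = -2.62500
Mean deviation: (-2.62500 + -2.62500) / 2 = -2.625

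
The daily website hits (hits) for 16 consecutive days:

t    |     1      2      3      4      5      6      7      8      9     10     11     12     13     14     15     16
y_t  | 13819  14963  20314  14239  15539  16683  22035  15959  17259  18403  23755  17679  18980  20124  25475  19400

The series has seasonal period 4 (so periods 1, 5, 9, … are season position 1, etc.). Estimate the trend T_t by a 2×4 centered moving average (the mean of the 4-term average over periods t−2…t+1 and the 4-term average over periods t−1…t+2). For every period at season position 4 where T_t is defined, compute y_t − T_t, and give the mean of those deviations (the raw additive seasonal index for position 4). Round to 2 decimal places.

Season position 4 occurs at t = 4, 8, 12 (where T_t is defined).
t=4: T_4 = 16478.7500; y_4 − T_4 = 14239 − 16478.7500 = -2239.7500
t=8: T_8 = 18199.0000; y_8 − T_8 = 15959 − 18199.0000 = -2240.0000
t=12: T_12 = 19919.3750; y_12 − T_12 = 17679 − 19919.3750 = -2240.3750
Mean deviation: (-2239.7500 + -2240.0000 + -2240.3750) / 3 = -2240.04

-2240.04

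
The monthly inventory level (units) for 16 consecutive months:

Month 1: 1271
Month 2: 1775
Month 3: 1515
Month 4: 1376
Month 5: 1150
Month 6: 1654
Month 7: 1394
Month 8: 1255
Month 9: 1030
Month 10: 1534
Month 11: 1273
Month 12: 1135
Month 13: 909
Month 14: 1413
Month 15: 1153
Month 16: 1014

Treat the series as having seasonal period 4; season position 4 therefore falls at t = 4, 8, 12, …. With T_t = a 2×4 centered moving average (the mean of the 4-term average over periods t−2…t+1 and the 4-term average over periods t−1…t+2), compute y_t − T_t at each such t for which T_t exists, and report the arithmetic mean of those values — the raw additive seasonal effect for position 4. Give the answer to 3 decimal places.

Season position 4 occurs at t = 4, 8, 12 (where T_t is defined).
t=4: T_4 = 1438.87500; y_4 − T_4 = 1376 − 1438.87500 = -62.87500
t=8: T_8 = 1318.25000; y_8 − T_8 = 1255 − 1318.25000 = -63.25000
t=12: T_12 = 1197.62500; y_12 − T_12 = 1135 − 1197.62500 = -62.62500
Mean deviation: (-62.87500 + -63.25000 + -62.62500) / 3 = -62.917

-62.917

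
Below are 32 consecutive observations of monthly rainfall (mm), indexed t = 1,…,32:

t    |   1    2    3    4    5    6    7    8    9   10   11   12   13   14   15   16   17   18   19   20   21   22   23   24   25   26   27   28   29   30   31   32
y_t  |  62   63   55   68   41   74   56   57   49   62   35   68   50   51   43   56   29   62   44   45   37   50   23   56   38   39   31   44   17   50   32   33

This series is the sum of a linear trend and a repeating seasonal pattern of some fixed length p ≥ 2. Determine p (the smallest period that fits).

First differences y_{t+1} − y_t: 1, -8, 13, -27, 33, -18, 1, -8, 13, -27, 33, -18, 1, -8, …
The difference pattern repeats every 6 terms and not for any smaller step, so p = 6.

6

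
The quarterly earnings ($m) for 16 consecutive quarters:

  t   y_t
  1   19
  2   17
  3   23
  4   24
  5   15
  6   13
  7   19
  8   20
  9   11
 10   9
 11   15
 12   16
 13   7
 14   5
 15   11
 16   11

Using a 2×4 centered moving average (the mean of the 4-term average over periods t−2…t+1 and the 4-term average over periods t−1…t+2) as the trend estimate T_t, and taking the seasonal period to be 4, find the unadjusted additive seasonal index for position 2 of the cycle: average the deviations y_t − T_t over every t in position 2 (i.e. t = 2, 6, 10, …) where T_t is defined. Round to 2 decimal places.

-4.21

Season position 2 occurs at t = 6, 10, 14 (where T_t is defined).
t=6: T_6 = 17.2500; y_6 − T_6 = 13 − 17.2500 = -4.2500
t=10: T_10 = 13.2500; y_10 − T_10 = 9 − 13.2500 = -4.2500
t=14: T_14 = 9.1250; y_14 − T_14 = 5 − 9.1250 = -4.1250
Mean deviation: (-4.2500 + -4.2500 + -4.1250) / 3 = -4.21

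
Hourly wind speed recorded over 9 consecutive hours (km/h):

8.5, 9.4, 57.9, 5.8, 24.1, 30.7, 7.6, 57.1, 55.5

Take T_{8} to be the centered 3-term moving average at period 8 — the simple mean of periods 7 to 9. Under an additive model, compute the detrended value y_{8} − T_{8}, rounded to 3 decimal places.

17.033

Trend T_8 = (7.6 + 57.1 + 55.5) / 3 = 120.2/3 = 40.06667
Detrended value: 57.1 − 40.06667 = 17.033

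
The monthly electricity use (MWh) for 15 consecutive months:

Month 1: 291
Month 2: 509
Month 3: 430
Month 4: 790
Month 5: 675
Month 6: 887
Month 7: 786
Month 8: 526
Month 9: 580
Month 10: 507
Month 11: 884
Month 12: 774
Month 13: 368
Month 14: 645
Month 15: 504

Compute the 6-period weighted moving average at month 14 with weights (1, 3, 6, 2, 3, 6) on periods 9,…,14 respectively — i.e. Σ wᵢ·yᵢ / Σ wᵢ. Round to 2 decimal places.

663.19

Weighted sum: 1·580 + 3·507 + 6·884 + 2·774 + 3·368 + 6·645 = 580 + 1521 + 5304 + 1548 + 1104 + 3870 = 13927
Weight total: 1 + 3 + 6 + 2 + 3 + 6 = 21
WMA = 13927 / 21 = 663.19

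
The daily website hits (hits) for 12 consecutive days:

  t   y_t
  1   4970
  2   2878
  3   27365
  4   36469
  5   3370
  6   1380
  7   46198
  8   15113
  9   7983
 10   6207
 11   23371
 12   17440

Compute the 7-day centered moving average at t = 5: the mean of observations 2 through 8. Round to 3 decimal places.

18967.571

Sum of periods 2–8: 2878 + 27365 + 36469 + 3370 + 1380 + 46198 + 15113 = 132773
Divide by 7: 132773 / 7 = 18967.571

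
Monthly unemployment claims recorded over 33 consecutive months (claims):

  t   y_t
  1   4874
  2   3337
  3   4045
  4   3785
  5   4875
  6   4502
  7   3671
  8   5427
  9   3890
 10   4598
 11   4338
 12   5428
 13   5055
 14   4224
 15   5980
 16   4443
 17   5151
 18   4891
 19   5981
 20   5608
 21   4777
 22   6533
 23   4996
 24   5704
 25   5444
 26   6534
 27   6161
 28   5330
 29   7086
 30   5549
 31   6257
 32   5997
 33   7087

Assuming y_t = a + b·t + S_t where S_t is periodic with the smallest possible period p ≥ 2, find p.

7

First differences y_{t+1} − y_t: -1537, 708, -260, 1090, -373, -831, 1756, -1537, 708, -260, 1090, -373, -831, 1756, -1537, 708, …
The difference pattern repeats every 7 terms and not for any smaller step, so p = 7.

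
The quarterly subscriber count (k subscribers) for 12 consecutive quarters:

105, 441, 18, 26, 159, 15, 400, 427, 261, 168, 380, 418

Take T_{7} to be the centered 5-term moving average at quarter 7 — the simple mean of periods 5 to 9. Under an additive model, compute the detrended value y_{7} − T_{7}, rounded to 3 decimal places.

Trend T_7 = (159 + 15 + 400 + 427 + 261) / 5 = 1262/5 = 252.40000
Detrended value: 400 − 252.40000 = 147.600

147.600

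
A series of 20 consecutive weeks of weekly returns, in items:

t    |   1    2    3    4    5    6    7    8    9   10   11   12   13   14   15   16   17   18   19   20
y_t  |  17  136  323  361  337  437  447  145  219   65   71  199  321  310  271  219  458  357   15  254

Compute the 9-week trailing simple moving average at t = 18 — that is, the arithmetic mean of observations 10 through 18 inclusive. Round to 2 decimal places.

252.33

Sum of periods 10–18: 65 + 71 + 199 + 321 + 310 + 271 + 219 + 458 + 357 = 2271
Divide by 9: 2271 / 9 = 252.33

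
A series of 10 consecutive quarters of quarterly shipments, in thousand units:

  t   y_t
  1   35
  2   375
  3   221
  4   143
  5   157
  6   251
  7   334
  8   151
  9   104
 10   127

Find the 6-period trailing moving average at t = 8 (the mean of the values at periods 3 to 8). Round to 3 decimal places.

Sum of periods 3–8: 221 + 143 + 157 + 251 + 334 + 151 = 1257
Divide by 6: 1257 / 6 = 209.500

209.500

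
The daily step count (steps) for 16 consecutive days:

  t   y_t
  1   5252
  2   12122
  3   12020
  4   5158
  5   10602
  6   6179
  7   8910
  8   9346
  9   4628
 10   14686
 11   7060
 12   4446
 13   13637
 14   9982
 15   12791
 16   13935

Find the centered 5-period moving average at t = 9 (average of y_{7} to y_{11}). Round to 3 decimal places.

Sum of periods 7–11: 8910 + 9346 + 4628 + 14686 + 7060 = 44630
Divide by 5: 44630 / 5 = 8926.000

8926.000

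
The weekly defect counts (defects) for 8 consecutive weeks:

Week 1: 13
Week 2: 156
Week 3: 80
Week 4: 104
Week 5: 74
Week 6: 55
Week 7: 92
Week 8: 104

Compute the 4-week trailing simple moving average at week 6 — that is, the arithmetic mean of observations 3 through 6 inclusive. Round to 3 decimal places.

Sum of periods 3–6: 80 + 104 + 74 + 55 = 313
Divide by 4: 313 / 4 = 78.250

78.250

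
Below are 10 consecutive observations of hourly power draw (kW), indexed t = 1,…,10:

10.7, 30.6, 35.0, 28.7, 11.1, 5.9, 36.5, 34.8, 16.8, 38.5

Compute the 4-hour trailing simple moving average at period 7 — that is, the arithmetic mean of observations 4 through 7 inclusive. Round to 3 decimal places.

20.550

Sum of periods 4–7: 28.7 + 11.1 + 5.9 + 36.5 = 82.2
Divide by 4: 82.2 / 4 = 20.550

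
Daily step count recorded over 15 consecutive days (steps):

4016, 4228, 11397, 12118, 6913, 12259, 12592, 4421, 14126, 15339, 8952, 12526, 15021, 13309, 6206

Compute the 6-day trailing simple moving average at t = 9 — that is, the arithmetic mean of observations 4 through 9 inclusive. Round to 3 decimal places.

10404.833

Sum of periods 4–9: 12118 + 6913 + 12259 + 12592 + 4421 + 14126 = 62429
Divide by 6: 62429 / 6 = 10404.833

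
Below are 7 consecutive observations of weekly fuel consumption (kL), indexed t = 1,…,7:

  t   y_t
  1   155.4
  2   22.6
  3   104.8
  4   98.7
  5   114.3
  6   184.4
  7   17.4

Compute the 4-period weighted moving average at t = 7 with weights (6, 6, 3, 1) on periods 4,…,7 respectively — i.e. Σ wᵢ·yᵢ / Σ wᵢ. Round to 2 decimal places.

115.54

Weighted sum: 6·98.7 + 6·114.3 + 3·184.4 + 1·17.4 = 592.2 + 685.8 + 553.2 + 17.4 = 1848.6
Weight total: 6 + 6 + 3 + 1 = 16
WMA = 1848.6 / 16 = 115.54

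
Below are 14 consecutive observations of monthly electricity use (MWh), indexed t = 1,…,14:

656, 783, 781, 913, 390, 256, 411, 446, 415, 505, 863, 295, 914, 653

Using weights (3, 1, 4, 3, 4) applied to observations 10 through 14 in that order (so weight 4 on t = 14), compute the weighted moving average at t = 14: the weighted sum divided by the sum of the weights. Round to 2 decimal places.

594.13

Weighted sum: 3·505 + 1·863 + 4·295 + 3·914 + 4·653 = 1515 + 863 + 1180 + 2742 + 2612 = 8912
Weight total: 3 + 1 + 4 + 3 + 4 = 15
WMA = 8912 / 15 = 594.13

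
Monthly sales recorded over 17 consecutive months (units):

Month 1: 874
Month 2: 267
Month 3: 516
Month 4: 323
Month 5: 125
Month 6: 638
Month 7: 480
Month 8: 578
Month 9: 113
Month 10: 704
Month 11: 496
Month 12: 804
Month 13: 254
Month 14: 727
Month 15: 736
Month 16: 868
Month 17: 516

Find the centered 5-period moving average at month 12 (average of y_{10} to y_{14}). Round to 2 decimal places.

Sum of periods 10–14: 704 + 496 + 804 + 254 + 727 = 2985
Divide by 5: 2985 / 5 = 597.00

597.00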